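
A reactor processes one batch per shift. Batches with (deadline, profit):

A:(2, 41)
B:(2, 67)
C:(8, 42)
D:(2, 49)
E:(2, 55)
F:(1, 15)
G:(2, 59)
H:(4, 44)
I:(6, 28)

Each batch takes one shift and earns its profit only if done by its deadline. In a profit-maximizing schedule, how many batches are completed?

5

Take jobs in profit order; each goes to the latest open slot no later than its deadline.
Profit order: B=67 G=59 E=55 D=49 H=44 C=42 A=41 I=28 F=15
Assign: B→slot 2, G→slot 1, E skipped, D skipped, H→slot 4, C→slot 8, A skipped, I→slot 6, F skipped.
Slots: [1:G] [2:B] [4:H] [6:I] [8:C]
5 of 9 scheduled.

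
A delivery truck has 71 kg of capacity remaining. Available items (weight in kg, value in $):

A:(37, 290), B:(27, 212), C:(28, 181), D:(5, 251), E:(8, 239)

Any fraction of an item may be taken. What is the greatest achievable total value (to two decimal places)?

Order: D (251/5=50.20) > E (239/8=29.88) > B (212/27=7.85) > A (290/37=7.84) > C (181/28=6.46)
Fill: take D (5 @ 251) → take E (8 @ 239) → take B (27 @ 212) → take 31/37 of A → 242.97; 71/71 used.
Total value = 944.97

944.97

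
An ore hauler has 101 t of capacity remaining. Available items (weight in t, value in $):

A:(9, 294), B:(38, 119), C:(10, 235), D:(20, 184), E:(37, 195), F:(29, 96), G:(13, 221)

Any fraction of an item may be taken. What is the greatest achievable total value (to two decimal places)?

1168.72

Order: A (294/9=32.67) > C (235/10=23.50) > G (221/13=17.00) > D (184/20=9.20) > E (195/37=5.27) > F (96/29=3.31) > B (119/38=3.13)
Fill: take A (9 @ 294) → take C (10 @ 235) → take G (13 @ 221) → take D (20 @ 184) → take E (37 @ 195) → take 12/29 of F → 39.72; 101/101 used.
Total value = 1168.72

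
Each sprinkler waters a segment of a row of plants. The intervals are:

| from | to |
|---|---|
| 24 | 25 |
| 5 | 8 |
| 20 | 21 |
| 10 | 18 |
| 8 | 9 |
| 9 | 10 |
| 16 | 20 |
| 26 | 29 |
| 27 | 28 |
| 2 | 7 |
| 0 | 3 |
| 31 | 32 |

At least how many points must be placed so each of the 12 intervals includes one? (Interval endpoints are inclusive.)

Sorted: [0,3] [2,7] [5,8] [8,9] [9,10] [10,18] [16,20] [20,21] [24,25] [27,28] [26,29] [31,32]
{[0,3],[2,7]} hit by 3; {[5,8],[8,9]} hit by 8; {[9,10],[10,18]} hit by 10; {[16,20],[20,21]} hit by 20; {[24,25]} hit by 25; {[27,28],[26,29]} hit by 28; {[31,32]} hit by 32.
Points: 3, 8, 10, 20, 25, 28, 32 (7 total).

7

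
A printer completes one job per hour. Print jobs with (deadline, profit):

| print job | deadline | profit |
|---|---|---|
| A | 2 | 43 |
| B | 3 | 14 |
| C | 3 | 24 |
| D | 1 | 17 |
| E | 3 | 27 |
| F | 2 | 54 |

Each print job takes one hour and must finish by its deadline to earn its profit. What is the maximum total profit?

Sort by profit descending; place each in the latest free slot ≤ its deadline.
Profit order: F=54 A=43 E=27 C=24 D=17 B=14
Assign: F→slot 2, A→slot 1, E→slot 3, C skipped, D skipped, B skipped.
Slots: [1:A] [2:F] [3:E]
Profit = 43 + 54 + 27 = 124

124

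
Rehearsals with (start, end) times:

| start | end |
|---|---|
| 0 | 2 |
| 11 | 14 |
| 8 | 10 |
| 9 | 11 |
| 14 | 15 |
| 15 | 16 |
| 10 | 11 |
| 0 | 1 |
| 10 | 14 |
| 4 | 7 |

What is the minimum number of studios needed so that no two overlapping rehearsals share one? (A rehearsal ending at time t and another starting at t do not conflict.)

Count concurrent intervals with a sweep; the peak is the room count.
starts: [0, 0, 4, 8, 9, 10, 10, 11, 14, 15]
ends:   [1, 2, 7, 10, 11, 11, 14, 14, 15, 16]
s0→1 s0→2 e1→1 e2→0 s4→1 e7→0 s8→1 s9→2 e10→1 s10→2 s10→3  — peak 3.

3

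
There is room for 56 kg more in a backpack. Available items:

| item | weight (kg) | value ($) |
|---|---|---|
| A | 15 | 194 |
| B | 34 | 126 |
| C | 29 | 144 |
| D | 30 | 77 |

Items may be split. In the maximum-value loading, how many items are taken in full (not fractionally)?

2

Ratios (sorted): A 12.93, C 4.97, B 3.71, D 2.57
take A (15 @ 194); take C (29 @ 144); take 12/34 of B → 44.47. Capacity used 56/56.
2 item(s) taken whole; one partial (take 12/34 of B).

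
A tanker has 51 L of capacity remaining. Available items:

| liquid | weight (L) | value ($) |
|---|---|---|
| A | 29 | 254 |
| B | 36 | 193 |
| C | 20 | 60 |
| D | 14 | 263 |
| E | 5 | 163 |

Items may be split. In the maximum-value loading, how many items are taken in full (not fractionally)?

3

Greedy by value/weight ratio, highest first.
Ratios (sorted): E 32.60, D 18.79, A 8.76, B 5.36, C 3.00
take E (5 @ 163); take D (14 @ 263); take A (29 @ 254); take 3/36 of B → 16.08. Capacity used 51/51.
3 item(s) taken whole; one partial (take 3/36 of B).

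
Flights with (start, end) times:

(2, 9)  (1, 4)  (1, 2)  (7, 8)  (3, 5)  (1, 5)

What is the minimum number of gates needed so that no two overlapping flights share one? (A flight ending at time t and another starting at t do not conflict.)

4

The answer is the maximum number of intervals overlapping at any instant.
starts: [1, 1, 1, 2, 3, 7]
ends:   [2, 4, 5, 5, 8, 9]
s1→1 s1→2 s1→3 e2→2 s2→3 s3→4  — peak 4.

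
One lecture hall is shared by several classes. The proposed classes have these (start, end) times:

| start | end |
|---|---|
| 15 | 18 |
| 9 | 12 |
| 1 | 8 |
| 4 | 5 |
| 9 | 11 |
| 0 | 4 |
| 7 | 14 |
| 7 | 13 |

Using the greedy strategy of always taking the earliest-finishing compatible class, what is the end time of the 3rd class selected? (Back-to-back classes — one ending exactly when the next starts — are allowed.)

11

Sort by end time and greedily take each interval whose start is ≥ the last chosen end.
Sorted by end: (0,4)  (4,5)  (1,8)  (9,11)  (9,12)  (7,13)  (7,14)  (15,18)
take (0,4); take (4,5); take (9,11); skip (7,13); take (15,18).
Selected: (0,4) (4,5) (9,11) (15,18)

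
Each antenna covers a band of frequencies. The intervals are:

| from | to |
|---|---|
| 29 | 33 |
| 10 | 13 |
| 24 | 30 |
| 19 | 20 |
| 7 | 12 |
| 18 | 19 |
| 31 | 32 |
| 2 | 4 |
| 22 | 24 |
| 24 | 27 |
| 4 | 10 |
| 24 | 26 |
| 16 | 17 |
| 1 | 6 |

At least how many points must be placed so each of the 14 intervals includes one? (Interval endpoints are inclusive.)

6

Sort by right endpoint; whenever an interval is uncovered, place a point at its right end.
Sorted: [2,4] [1,6] [4,10] [7,12] [10,13] [16,17] [18,19] [19,20] [22,24] [24,26] [24,27] [24,30] [31,32] [29,33]
{[2,4],[1,6],[4,10]} hit by 4; {[7,12],[10,13]} hit by 12; {[16,17]} hit by 17; {[18,19],[19,20]} hit by 19; {[22,24],[24,26],[24,27],[24,30]} hit by 24; {[31,32],[29,33]} hit by 32.
Points: 4, 12, 17, 19, 24, 32 (6 total).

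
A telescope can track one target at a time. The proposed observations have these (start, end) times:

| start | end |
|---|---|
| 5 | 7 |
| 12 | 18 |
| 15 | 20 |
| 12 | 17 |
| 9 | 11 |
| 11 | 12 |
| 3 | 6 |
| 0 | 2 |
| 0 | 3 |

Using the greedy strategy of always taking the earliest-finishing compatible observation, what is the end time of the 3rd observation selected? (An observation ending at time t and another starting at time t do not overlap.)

11

Sorted by end: (0,2)  (0,3)  (3,6)  (5,7)  (9,11)  (11,12)  (12,17)  (12,18)  (15,20)
take (0,2); take (3,6); take (9,11); take (11,12); take (12,17).
Selected: (0,2) (3,6) (9,11) (11,12) (12,17)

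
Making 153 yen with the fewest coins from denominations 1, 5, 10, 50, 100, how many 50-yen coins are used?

1

Use the largest denomination that fits, subtract, and repeat.
153 − 1×100→53 − 1×50→3 − 3×1→0
Count of 50: 1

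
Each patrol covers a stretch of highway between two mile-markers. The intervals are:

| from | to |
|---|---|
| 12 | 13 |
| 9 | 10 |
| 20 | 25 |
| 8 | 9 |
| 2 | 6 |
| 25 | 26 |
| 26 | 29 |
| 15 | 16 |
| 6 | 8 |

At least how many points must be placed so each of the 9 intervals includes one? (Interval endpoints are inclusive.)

6

Sorted: [2,6] [6,8] [8,9] [9,10] [12,13] [15,16] [20,25] [25,26] [26,29]
{[2,6],[6,8]} hit by 6; {[8,9],[9,10]} hit by 9; {[12,13]} hit by 13; {[15,16]} hit by 16; {[20,25],[25,26]} hit by 25; {[26,29]} hit by 29.
Points: 6, 9, 13, 16, 25, 29 (6 total).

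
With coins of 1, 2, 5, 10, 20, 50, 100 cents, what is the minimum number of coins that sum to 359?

7

359 = 3×100 + 1×50 + 1×5 + 2×2
Total coins = 3 + 1 + 1 + 2 = 7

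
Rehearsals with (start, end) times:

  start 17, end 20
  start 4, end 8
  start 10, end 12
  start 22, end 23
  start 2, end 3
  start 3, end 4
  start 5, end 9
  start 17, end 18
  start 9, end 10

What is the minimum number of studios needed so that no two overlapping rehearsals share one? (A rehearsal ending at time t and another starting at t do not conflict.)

starts: [2, 3, 4, 5, 9, 10, 17, 17, 22]
ends:   [3, 4, 8, 9, 10, 12, 18, 20, 23]
s2→1 e3→0 s3→1 e4→0 s4→1 s5→2  — peak 2.

2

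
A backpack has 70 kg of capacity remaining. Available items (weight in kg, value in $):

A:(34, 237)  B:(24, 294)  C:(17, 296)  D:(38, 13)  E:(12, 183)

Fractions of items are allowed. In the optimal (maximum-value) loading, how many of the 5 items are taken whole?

Sort by value per unit weight and fill in that order.
Order: C (296/17=17.41) > E (183/12=15.25) > B (294/24=12.25) > A (237/34=6.97) > D (13/38=0.34)
Fill: take C (17 @ 296) → take E (12 @ 183) → take B (24 @ 294) → take 17/34 of A → 118.50; 70/70 used.
3 item(s) taken whole; one partial (take 17/34 of A).

3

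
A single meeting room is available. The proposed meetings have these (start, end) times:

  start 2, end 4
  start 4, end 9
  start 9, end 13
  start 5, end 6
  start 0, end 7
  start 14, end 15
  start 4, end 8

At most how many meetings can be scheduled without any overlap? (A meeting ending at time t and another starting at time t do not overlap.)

Order by finish time; keep every interval that doesn't clash with the previous kept one.
Sorted by end: (2,4)  (5,6)  (0,7)  (4,8)  (4,9)  (9,13)  (14,15)
take (2,4); take (5,6); skip (4,8); take (9,13); take (14,15).
Selected 4 meetings.

4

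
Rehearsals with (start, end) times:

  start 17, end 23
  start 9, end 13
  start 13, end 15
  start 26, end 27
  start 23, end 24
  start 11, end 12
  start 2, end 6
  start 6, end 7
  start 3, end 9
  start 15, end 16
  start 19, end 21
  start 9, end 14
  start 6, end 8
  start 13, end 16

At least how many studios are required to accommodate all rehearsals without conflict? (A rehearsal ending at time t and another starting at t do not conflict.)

Events (time:±→running): 2:+→1 3:+→2 6:-→1 6:+→2 6:+→3 … peak 3.

3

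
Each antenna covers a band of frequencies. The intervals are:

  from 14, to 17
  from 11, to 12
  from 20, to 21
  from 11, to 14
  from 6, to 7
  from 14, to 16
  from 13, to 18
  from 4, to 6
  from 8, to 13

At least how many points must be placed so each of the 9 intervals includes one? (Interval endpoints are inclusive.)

Sort by right endpoint; whenever an interval is uncovered, place a point at its right end.
Sorted: [4,6] [6,7] [11,12] [8,13] [11,14] [14,16] [14,17] [13,18] [20,21]
{[4,6],[6,7]} hit by 6; {[11,12],[8,13],[11,14]} hit by 12; {[14,16],[14,17],[13,18]} hit by 16; {[20,21]} hit by 21.
Points: 6, 12, 16, 21 (4 total).

4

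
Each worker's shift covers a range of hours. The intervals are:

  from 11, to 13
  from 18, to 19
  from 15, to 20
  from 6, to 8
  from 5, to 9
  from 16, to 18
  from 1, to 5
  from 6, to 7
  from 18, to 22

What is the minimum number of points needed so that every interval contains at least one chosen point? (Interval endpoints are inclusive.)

4

Sort by right endpoint; whenever an interval is uncovered, place a point at its right end.
By right end: [1,5]  [6,7]  [6,8]  [5,9]  [11,13]  [16,18]  [18,19]  [15,20]  [18,22]
[1,5] uncovered → point at 5; [6,7] uncovered → point at 7; [11,13] uncovered → point at 13; [16,18] uncovered → point at 18.
Points: 5, 7, 13, 18 (4 total).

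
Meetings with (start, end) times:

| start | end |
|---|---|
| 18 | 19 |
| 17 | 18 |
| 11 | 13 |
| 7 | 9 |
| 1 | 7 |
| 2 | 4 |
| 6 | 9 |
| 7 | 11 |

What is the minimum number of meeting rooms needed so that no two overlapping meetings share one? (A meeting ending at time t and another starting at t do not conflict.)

3

Events (time:±→running): 1:+→1 2:+→2 4:-→1 6:+→2 7:-→1 7:+→2 7:+→3 … peak 3.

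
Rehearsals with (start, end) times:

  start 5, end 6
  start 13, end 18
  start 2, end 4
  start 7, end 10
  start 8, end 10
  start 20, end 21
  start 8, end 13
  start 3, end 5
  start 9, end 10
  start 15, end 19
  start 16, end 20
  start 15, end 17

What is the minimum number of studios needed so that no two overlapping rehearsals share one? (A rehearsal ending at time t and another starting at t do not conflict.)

The answer is the maximum number of intervals overlapping at any instant.
Events (time:±→running): 2:+→1 3:+→2 4:-→1 5:-→0 5:+→1 6:-→0 7:+→1 8:+→2 8:+→3 9:+→4 … peak 4.

4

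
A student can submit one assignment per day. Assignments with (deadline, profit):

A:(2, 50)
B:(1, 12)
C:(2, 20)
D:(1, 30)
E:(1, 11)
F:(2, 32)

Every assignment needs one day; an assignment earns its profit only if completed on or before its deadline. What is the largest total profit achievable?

Profit order: A=50 F=32 D=30 C=20 B=12 E=11
Assign: A→slot 2, F→slot 1, D skipped, C skipped, B skipped, E skipped.
Slots: [1:F] [2:A]
Profit = 32 + 50 = 82

82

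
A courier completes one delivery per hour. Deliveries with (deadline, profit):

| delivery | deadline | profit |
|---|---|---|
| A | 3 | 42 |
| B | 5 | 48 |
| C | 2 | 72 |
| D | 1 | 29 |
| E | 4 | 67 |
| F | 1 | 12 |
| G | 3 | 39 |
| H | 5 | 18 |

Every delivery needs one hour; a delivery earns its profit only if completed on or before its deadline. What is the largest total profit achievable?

268

Take jobs in profit order; each goes to the latest open slot no later than its deadline.
Profit order: C=72 E=67 B=48 A=42 G=39 D=29 H=18 F=12
Assign: C→slot 2, E→slot 4, B→slot 5, A→slot 3, G→slot 1, D skipped, H skipped, F skipped.
Slots: [1:G] [2:C] [3:A] [4:E] [5:B]
Profit = 39 + 72 + 42 + 67 + 48 = 268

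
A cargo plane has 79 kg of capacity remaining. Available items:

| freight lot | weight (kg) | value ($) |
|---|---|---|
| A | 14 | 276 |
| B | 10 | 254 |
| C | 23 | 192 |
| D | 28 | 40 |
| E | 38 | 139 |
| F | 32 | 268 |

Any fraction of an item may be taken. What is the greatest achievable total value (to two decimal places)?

Greedy by value/weight ratio, highest first.
Ratios (sorted): B 25.40, A 19.71, F 8.38, C 8.35, E 3.66, D 1.43
take B (10 @ 254); take A (14 @ 276); take F (32 @ 268); take C (23 @ 192). Capacity used 79/79.
Total value = 990.00

990.00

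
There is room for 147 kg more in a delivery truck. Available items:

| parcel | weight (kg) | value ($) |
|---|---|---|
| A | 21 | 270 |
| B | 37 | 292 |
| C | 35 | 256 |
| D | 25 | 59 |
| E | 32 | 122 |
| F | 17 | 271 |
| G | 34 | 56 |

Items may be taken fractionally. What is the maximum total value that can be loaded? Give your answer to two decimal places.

1222.80

Greedy by value/weight ratio, highest first.
Ratios (sorted): F 15.94, A 12.86, B 7.89, C 7.31, E 3.81, D 2.36, G 1.65
take F (17 @ 271); take A (21 @ 270); take B (37 @ 292); take C (35 @ 256); take E (32 @ 122); take 5/25 of D → 11.80. Capacity used 147/147.
Total value = 1222.80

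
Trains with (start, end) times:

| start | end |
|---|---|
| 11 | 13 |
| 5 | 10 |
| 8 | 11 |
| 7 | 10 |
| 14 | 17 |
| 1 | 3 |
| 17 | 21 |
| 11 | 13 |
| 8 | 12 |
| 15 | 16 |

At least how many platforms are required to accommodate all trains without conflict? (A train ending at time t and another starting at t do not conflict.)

Events (time:±→running): 1:+→1 3:-→0 5:+→1 7:+→2 8:+→3 8:+→4 … peak 4.

4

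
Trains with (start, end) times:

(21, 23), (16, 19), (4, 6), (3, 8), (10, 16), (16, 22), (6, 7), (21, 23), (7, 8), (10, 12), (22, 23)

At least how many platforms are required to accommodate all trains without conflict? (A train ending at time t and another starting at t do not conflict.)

3

Count concurrent intervals with a sweep; the peak is the room count.
Events (time:±→running): 3:+→1 4:+→2 6:-→1 6:+→2 7:-→1 7:+→2 8:-→1 8:-→0 10:+→1 10:+→2 12:-→1 16:-→0 16:+→1 16:+→2 19:-→1 21:+→2 21:+→3 … peak 3.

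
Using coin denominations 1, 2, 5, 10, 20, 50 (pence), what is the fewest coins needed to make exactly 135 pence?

Greedy: take as many of the largest coin as possible, then repeat with the remainder.
135 = 2×50 + 1×20 + 1×10 + 1×5
Total coins = 2 + 1 + 1 + 1 = 5

5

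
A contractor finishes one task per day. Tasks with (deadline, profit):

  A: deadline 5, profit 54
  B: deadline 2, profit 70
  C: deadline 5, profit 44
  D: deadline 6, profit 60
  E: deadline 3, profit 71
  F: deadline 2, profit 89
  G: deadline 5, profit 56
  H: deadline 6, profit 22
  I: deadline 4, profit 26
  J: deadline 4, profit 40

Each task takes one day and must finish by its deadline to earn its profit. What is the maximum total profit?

400

Profit order: F=89 E=71 B=70 D=60 G=56 A=54 C=44 J=40 I=26 H=22
Assign: F→slot 2, E→slot 3, B→slot 1, D→slot 6, G→slot 5, A→slot 4, C skipped, J skipped, I skipped, H skipped.
Slots: [1:B] [2:F] [3:E] [4:A] [5:G] [6:D]
Profit = 70 + 89 + 71 + 54 + 56 + 60 = 400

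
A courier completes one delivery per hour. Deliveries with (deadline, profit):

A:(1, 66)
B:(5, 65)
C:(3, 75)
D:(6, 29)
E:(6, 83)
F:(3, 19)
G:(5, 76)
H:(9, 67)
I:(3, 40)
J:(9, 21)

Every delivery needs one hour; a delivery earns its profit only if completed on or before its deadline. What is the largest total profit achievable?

Take jobs in profit order; each goes to the latest open slot no later than its deadline.
Profit order: E=83 G=76 C=75 H=67 A=66 B=65 I=40 D=29 J=21 F=19
Assign: E→slot 6, G→slot 5, C→slot 3, H→slot 9, A→slot 1, B→slot 4, I→slot 2, D skipped, J→slot 8, F skipped.
Slots: [1:A] [2:I] [3:C] [4:B] [5:G] [6:E] [8:J] [9:H]
Profit = 66 + 40 + 75 + 65 + 76 + 83 + 21 + 67 = 493

493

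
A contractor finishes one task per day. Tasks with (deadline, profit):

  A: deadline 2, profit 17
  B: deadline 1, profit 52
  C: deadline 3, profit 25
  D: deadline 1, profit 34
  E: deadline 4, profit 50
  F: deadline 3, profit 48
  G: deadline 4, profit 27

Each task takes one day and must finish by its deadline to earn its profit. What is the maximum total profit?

Sort by profit descending; place each in the latest free slot ≤ its deadline.
Profit order: B=52 E=50 F=48 D=34 G=27 C=25 A=17
Assign: B→slot 1, E→slot 4, F→slot 3, D skipped, G→slot 2, C skipped, A skipped.
Slots: [1:B] [2:G] [3:F] [4:E]
Profit = 52 + 27 + 48 + 50 = 177

177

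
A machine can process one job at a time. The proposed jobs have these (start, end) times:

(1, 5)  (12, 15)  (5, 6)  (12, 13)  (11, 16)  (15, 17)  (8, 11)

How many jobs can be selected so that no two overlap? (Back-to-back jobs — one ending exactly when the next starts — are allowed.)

5

Sorted by end: (1,5)  (5,6)  (8,11)  (12,13)  (12,15)  (11,16)  (15,17)
take (1,5); take (5,6); take (8,11); take (12,13); take (15,17).
Selected 5 jobs.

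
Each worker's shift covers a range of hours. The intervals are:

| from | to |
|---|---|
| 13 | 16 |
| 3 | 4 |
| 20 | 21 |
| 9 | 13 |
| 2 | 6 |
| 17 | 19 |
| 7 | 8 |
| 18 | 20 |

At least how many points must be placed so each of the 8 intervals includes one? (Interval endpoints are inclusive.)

Sorted: [3,4] [2,6] [7,8] [9,13] [13,16] [17,19] [18,20] [20,21]
{[3,4],[2,6]} hit by 4; {[7,8]} hit by 8; {[9,13],[13,16]} hit by 13; {[17,19],[18,20]} hit by 19; {[20,21]} hit by 21.
Points: 4, 8, 13, 19, 21 (5 total).

5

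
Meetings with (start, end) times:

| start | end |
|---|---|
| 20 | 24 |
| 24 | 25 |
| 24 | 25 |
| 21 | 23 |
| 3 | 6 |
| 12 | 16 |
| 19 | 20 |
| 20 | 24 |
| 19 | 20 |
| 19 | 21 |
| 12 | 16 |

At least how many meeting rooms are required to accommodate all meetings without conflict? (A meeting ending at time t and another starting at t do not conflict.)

3

Count concurrent intervals with a sweep; the peak is the room count.
Events (time:±→running): 3:+→1 6:-→0 12:+→1 12:+→2 16:-→1 16:-→0 19:+→1 19:+→2 19:+→3 … peak 3.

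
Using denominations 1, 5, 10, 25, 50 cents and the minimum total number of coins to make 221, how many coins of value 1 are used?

1

221 − 4×50→21 − 2×10→1 − 1×1→0
Count of 1: 1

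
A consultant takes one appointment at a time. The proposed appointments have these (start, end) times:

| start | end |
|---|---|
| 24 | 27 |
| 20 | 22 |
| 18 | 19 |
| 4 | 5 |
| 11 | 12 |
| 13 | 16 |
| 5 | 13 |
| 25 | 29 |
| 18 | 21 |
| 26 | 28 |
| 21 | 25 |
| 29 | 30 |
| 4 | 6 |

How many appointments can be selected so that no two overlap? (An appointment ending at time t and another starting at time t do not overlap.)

7

Sort by end time and greedily take each interval whose start is ≥ the last chosen end.
By end time: (4,5), (4,6), (11,12), (5,13), (13,16), (18,19), (18,21), (20,22), (21,25), (24,27), (26,28), (25,29), (29,30).
Pick (4,5); next start ≥ 5 → (11,12); next start ≥ 12 → (13,16); next start ≥ 16 → (18,19); next start ≥ 19 → (20,22); next start ≥ 22 → (24,27); next start ≥ 27 → (29,30).
Selected 7 appointments.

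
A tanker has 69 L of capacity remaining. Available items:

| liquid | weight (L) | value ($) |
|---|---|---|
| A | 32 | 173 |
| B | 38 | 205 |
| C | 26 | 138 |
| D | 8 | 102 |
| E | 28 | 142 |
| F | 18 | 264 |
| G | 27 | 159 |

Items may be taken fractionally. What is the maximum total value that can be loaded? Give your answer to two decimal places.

611.50

Greedy by value/weight ratio, highest first.
Ratios (sorted): F 14.67, D 12.75, G 5.89, A 5.41, B 5.39, C 5.31, E 5.07
take F (18 @ 264); take D (8 @ 102); take G (27 @ 159); take 16/32 of A → 86.50. Capacity used 69/69.
Total value = 611.50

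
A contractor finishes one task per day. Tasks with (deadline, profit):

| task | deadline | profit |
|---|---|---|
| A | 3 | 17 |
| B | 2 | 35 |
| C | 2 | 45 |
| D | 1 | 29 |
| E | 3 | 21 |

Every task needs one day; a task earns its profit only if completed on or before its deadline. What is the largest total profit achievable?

101

Sort by profit descending; place each in the latest free slot ≤ its deadline.
By profit: C(d2,45), B(d2,35), D(d1,29), E(d3,21), A(d3,17)
C→slot 2; B→slot 1; D skipped; E→slot 3; A skipped.
Profit = 35 + 45 + 21 = 101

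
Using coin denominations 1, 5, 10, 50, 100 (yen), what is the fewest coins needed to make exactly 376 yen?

8

376 = 3×100 + 1×50 + 2×10 + 1×5 + 1×1
Total coins = 3 + 1 + 2 + 1 + 1 = 8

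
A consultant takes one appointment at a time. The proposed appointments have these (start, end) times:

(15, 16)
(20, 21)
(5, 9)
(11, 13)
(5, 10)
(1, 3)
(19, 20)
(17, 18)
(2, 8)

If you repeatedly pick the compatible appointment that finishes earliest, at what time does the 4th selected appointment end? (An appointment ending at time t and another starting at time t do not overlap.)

Sorted by end: (1,3)  (2,8)  (5,9)  (5,10)  (11,13)  (15,16)  (17,18)  (19,20)  (20,21)
take (1,3); take (5,9); take (11,13); take (15,16); take (17,18); take (19,20); take (20,21).
Selected: (1,3) (5,9) (11,13) (15,16) (17,18) (19,20) (20,21)

16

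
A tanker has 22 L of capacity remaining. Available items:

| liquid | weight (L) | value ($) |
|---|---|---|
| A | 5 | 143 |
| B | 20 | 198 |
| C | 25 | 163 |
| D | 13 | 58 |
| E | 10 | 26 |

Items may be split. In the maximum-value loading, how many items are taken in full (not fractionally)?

Order: A (143/5=28.60) > B (198/20=9.90) > C (163/25=6.52) > D (58/13=4.46) > E (26/10=2.60)
Fill: take A (5 @ 143) → take 17/20 of B → 168.30; 22/22 used.
1 item(s) taken whole; one partial (take 17/20 of B).

1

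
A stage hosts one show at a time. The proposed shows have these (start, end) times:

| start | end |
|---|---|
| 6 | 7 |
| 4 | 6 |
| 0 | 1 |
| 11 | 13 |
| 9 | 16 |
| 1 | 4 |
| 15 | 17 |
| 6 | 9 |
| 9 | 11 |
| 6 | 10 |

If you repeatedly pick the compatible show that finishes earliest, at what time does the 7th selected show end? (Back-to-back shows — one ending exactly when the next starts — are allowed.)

Greedy by earliest finish: after sorting by end time, pick each interval compatible with the last pick.
Sorted by end: (0,1)  (1,4)  (4,6)  (6,7)  (6,9)  (6,10)  (9,11)  (11,13)  (9,16)  (15,17)
take (0,1); take (1,4); take (4,6); take (6,7); take (9,11); take (11,13); take (15,17).
Selected: (0,1) (1,4) (4,6) (6,7) (9,11) (11,13) (15,17)

17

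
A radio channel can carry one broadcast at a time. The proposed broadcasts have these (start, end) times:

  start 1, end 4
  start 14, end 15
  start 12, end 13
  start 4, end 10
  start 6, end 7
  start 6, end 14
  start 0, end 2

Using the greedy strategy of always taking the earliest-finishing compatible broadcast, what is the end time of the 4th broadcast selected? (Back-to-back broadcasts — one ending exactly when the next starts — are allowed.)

Sorted by end: (0,2)  (1,4)  (6,7)  (4,10)  (12,13)  (6,14)  (14,15)
take (0,2); skip (1,4); take (6,7); take (12,13); skip (6,14); take (14,15).
Selected: (0,2) (6,7) (12,13) (14,15)

15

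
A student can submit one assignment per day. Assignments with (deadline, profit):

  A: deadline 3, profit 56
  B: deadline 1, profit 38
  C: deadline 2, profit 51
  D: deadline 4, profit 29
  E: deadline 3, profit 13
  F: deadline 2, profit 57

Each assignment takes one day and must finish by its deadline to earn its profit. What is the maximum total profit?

Sort by profit descending; place each in the latest free slot ≤ its deadline.
Profit order: F=57 A=56 C=51 B=38 D=29 E=13
Assign: F→slot 2, A→slot 3, C→slot 1, B skipped, D→slot 4, E skipped.
Slots: [1:C] [2:F] [3:A] [4:D]
Profit = 51 + 57 + 56 + 29 = 193

193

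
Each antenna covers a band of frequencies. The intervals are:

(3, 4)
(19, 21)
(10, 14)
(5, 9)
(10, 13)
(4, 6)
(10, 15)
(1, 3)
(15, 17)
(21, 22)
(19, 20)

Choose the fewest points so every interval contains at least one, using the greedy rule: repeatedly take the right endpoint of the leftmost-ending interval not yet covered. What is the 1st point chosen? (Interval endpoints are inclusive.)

3

Process intervals by earliest right end; each time one isn't hit yet, stab at its right endpoint.
By right end: [1,3]  [3,4]  [4,6]  [5,9]  [10,13]  [10,14]  [10,15]  [15,17]  [19,20]  [19,21]  [21,22]
[1,3] uncovered → point at 3; [4,6] uncovered → point at 6; [10,13] uncovered → point at 13; [15,17] uncovered → point at 17; [19,20] uncovered → point at 20; [21,22] uncovered → point at 22.
Points: 3, 6, 13, 17, 20, 22 (6 total).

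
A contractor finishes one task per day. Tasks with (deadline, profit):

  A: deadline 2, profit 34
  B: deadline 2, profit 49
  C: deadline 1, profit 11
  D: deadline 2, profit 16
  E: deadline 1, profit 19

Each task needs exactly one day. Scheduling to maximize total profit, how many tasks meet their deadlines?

2

Sort by profit descending; place each in the latest free slot ≤ its deadline.
By profit: B(d2,49), A(d2,34), E(d1,19), D(d2,16), C(d1,11)
B→slot 2; A→slot 1; E skipped; D skipped; C skipped.
2 of 5 scheduled.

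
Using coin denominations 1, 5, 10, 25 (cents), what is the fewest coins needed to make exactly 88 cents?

7

Use the largest denomination that fits, subtract, and repeat.
88 = 3×25 + 1×10 + 3×1
Total coins = 3 + 1 + 3 = 7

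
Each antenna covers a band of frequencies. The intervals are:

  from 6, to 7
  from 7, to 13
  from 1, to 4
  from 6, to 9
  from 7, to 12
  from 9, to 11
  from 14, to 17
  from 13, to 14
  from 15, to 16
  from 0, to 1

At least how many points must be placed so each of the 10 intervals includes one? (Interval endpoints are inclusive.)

5

Process intervals by earliest right end; each time one isn't hit yet, stab at its right endpoint.
By right end: [0,1]  [1,4]  [6,7]  [6,9]  [9,11]  [7,12]  [7,13]  [13,14]  [15,16]  [14,17]
[0,1] uncovered → point at 1; [6,7] uncovered → point at 7; [9,11] uncovered → point at 11; [13,14] uncovered → point at 14; [15,16] uncovered → point at 16.
Points: 1, 7, 11, 14, 16 (5 total).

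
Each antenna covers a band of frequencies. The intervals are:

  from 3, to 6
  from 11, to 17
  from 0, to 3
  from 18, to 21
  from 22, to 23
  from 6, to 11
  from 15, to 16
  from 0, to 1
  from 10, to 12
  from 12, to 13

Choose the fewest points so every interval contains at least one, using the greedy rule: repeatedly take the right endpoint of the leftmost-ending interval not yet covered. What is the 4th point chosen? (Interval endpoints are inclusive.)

Sort by right endpoint; whenever an interval is uncovered, place a point at its right end.
By right end: [0,1]  [0,3]  [3,6]  [6,11]  [10,12]  [12,13]  [15,16]  [11,17]  [18,21]  [22,23]
[0,1] uncovered → point at 1; [3,6] uncovered → point at 6; [10,12] uncovered → point at 12; [15,16] uncovered → point at 16; [18,21] uncovered → point at 21; [22,23] uncovered → point at 23.
Points: 1, 6, 12, 16, 21, 23 (6 total).

16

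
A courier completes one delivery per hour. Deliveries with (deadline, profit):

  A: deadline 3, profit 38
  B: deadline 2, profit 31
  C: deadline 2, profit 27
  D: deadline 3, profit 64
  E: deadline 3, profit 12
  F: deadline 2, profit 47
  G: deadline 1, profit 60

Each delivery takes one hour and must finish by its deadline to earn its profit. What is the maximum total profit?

171

Take jobs in profit order; each goes to the latest open slot no later than its deadline.
By profit: D(d3,64), G(d1,60), F(d2,47), A(d3,38), B(d2,31), C(d2,27), E(d3,12)
D→slot 3; G→slot 1; F→slot 2; A skipped; B skipped; C skipped; E skipped.
Profit = 60 + 47 + 64 = 171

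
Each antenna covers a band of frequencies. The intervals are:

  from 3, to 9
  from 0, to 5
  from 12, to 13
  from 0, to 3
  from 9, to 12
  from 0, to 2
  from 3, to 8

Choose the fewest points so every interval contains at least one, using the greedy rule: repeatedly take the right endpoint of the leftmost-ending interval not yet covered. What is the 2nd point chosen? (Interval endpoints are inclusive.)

Process intervals by earliest right end; each time one isn't hit yet, stab at its right endpoint.
By right end: [0,2]  [0,3]  [0,5]  [3,8]  [3,9]  [9,12]  [12,13]
[0,2] uncovered → point at 2; [3,8] uncovered → point at 8; [9,12] uncovered → point at 12.
Points: 2, 8, 12 (3 total).

8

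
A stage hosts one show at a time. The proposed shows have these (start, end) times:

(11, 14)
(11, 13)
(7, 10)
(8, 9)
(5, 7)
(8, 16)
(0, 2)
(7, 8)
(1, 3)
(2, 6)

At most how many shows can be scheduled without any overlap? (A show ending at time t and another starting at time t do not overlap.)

Order by finish time; keep every interval that doesn't clash with the previous kept one.
By end time: (0,2), (1,3), (2,6), (5,7), (7,8), (8,9), (7,10), (11,13), (11,14), (8,16).
Pick (0,2); next start ≥ 2 → (2,6); next start ≥ 6 → (7,8); next start ≥ 8 → (8,9); next start ≥ 9 → (11,13).
Selected 5 shows.

5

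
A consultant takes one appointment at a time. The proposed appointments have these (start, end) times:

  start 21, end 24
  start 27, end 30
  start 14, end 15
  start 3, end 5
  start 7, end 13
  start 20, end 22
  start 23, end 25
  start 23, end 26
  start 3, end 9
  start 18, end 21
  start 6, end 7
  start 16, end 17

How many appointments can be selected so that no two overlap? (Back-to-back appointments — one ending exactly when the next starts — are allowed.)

Greedy by earliest finish: after sorting by end time, pick each interval compatible with the last pick.
By end time: (3,5), (6,7), (3,9), (7,13), (14,15), (16,17), (18,21), (20,22), (21,24), (23,25), (23,26), (27,30).
Pick (3,5); next start ≥ 5 → (6,7); next start ≥ 7 → (7,13); next start ≥ 13 → (14,15); next start ≥ 15 → (16,17); next start ≥ 17 → (18,21); next start ≥ 21 → (21,24); next start ≥ 24 → (27,30).
Selected 8 appointments.

8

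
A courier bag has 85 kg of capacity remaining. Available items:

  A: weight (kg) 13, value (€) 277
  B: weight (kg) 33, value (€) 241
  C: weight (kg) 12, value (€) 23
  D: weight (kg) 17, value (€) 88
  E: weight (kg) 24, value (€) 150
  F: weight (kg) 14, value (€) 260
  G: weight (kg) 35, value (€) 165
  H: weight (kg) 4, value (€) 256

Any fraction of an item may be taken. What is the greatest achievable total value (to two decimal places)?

1165.25

Sort by value per unit weight and fill in that order.
Ratios (sorted): H 64.00, A 21.31, F 18.57, B 7.30, E 6.25, D 5.18, G 4.71, C 1.92
take H (4 @ 256); take A (13 @ 277); take F (14 @ 260); take B (33 @ 241); take 21/24 of E → 131.25. Capacity used 85/85.
Total value = 1165.25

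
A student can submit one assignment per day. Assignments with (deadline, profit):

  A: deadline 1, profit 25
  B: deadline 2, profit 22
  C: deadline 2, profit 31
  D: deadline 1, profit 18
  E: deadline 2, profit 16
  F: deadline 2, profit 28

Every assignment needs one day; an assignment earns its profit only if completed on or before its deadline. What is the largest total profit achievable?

59

Take jobs in profit order; each goes to the latest open slot no later than its deadline.
By profit: C(d2,31), F(d2,28), A(d1,25), B(d2,22), D(d1,18), E(d2,16)
C→slot 2; F→slot 1; A skipped; B skipped; D skipped; E skipped.
Profit = 28 + 31 = 59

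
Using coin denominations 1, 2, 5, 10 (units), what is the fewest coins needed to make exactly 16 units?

3

Use the largest denomination that fits, subtract, and repeat.
16 − 1×10→6 − 1×5→1 − 1×1→0
Total coins = 1 + 1 + 1 = 3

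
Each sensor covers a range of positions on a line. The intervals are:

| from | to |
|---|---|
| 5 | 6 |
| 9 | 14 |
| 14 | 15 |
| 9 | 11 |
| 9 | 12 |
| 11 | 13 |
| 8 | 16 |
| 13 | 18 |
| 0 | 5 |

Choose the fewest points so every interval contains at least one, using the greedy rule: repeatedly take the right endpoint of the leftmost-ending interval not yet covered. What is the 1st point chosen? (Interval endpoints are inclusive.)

By right end: [0,5]  [5,6]  [9,11]  [9,12]  [11,13]  [9,14]  [14,15]  [8,16]  [13,18]
[0,5] uncovered → point at 5; [9,11] uncovered → point at 11; [14,15] uncovered → point at 15.
Points: 5, 11, 15 (3 total).

5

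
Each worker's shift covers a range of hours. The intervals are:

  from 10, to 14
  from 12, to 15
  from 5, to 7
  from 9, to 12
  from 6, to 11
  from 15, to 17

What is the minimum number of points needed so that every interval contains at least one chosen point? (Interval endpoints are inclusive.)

Sorted: [5,7] [6,11] [9,12] [10,14] [12,15] [15,17]
{[5,7],[6,11]} hit by 7; {[9,12],[10,14],[12,15]} hit by 12; {[15,17]} hit by 17.
Points: 7, 12, 17 (3 total).

3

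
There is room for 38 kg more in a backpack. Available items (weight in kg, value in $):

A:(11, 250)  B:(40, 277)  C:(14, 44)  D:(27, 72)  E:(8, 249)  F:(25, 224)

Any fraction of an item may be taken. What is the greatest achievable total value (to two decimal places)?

669.24

Sort by value per unit weight and fill in that order.
Ratios (sorted): E 31.12, A 22.73, F 8.96, B 6.92, C 3.14, D 2.67
take E (8 @ 249); take A (11 @ 250); take 19/25 of F → 170.24. Capacity used 38/38.
Total value = 669.24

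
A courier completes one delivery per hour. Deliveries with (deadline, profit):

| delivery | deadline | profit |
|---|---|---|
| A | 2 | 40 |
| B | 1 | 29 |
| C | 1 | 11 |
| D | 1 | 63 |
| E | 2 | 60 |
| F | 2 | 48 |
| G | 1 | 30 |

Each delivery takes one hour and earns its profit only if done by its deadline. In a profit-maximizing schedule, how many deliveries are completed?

2

Sort by profit descending; place each in the latest free slot ≤ its deadline.
By profit: D(d1,63), E(d2,60), F(d2,48), A(d2,40), G(d1,30), B(d1,29), C(d1,11)
D→slot 1; E→slot 2; F skipped; A skipped; G skipped; B skipped; C skipped.
2 of 7 scheduled.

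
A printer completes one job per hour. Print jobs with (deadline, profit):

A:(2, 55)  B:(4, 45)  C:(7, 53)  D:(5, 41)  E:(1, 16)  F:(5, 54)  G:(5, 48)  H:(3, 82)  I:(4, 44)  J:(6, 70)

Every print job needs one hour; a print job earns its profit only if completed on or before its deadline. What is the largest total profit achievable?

407

Take jobs in profit order; each goes to the latest open slot no later than its deadline.
Profit order: H=82 J=70 A=55 F=54 C=53 G=48 B=45 I=44 D=41 E=16
Assign: H→slot 3, J→slot 6, A→slot 2, F→slot 5, C→slot 7, G→slot 4, B→slot 1, I skipped, D skipped, E skipped.
Slots: [1:B] [2:A] [3:H] [4:G] [5:F] [6:J] [7:C]
Profit = 45 + 55 + 82 + 48 + 54 + 70 + 53 = 407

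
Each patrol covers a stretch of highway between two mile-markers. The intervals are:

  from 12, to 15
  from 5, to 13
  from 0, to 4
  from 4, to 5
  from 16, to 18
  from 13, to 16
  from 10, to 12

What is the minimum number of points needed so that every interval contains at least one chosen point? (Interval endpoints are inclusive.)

By right end: [0,4]  [4,5]  [10,12]  [5,13]  [12,15]  [13,16]  [16,18]
[0,4] uncovered → point at 4; [10,12] uncovered → point at 12; [13,16] uncovered → point at 16.
Points: 4, 12, 16 (3 total).

3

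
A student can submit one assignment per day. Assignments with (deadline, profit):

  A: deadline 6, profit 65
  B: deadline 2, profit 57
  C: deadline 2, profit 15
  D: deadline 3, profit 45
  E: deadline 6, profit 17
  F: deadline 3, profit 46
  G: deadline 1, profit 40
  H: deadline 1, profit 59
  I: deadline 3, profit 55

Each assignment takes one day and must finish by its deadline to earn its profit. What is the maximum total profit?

By profit: A(d6,65), H(d1,59), B(d2,57), I(d3,55), F(d3,46), D(d3,45), G(d1,40), E(d6,17), C(d2,15)
A→slot 6; H→slot 1; B→slot 2; I→slot 3; F skipped; D skipped; G skipped; E→slot 5; C skipped.
Profit = 59 + 57 + 55 + 17 + 65 = 253

253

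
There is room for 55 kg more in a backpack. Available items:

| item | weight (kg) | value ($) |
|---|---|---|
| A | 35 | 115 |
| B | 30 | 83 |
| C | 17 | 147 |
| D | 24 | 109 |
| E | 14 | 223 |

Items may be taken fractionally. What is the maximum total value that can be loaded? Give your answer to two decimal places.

479.00

Sort by value per unit weight and fill in that order.
Order: E (223/14=15.93) > C (147/17=8.65) > D (109/24=4.54) > A (115/35=3.29) > B (83/30=2.77)
Fill: take E (14 @ 223) → take C (17 @ 147) → take D (24 @ 109); 55/55 used.
Total value = 479.00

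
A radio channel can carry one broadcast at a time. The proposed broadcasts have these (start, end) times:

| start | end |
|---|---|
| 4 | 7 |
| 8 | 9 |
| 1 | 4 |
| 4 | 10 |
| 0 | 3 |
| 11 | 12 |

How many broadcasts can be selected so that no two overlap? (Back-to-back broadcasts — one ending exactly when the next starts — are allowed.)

By end time: (0,3), (1,4), (4,7), (8,9), (4,10), (11,12).
Pick (0,3); next start ≥ 3 → (4,7); next start ≥ 7 → (8,9); next start ≥ 9 → (11,12).
Selected 4 broadcasts.

4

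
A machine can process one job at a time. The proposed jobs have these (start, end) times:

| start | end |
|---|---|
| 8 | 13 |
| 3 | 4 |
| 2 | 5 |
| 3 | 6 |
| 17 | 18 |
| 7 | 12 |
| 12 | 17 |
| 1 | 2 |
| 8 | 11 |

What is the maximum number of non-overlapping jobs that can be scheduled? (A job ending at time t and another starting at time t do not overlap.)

Sort by end time and greedily take each interval whose start is ≥ the last chosen end.
By end time: (1,2), (3,4), (2,5), (3,6), (8,11), (7,12), (8,13), (12,17), (17,18).
Pick (1,2); next start ≥ 2 → (3,4); next start ≥ 4 → (8,11); next start ≥ 11 → (12,17); next start ≥ 17 → (17,18).
Selected 5 jobs.

5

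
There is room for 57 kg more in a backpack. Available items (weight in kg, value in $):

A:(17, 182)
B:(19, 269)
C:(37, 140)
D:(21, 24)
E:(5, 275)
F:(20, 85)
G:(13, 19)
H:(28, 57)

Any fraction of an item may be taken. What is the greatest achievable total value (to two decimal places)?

794.00

Greedy by value/weight ratio, highest first.
Ratios (sorted): E 55.00, B 14.16, A 10.71, F 4.25, C 3.78, H 2.04, G 1.46, D 1.14
take E (5 @ 275); take B (19 @ 269); take A (17 @ 182); take 16/20 of F → 68.00. Capacity used 57/57.
Total value = 794.00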